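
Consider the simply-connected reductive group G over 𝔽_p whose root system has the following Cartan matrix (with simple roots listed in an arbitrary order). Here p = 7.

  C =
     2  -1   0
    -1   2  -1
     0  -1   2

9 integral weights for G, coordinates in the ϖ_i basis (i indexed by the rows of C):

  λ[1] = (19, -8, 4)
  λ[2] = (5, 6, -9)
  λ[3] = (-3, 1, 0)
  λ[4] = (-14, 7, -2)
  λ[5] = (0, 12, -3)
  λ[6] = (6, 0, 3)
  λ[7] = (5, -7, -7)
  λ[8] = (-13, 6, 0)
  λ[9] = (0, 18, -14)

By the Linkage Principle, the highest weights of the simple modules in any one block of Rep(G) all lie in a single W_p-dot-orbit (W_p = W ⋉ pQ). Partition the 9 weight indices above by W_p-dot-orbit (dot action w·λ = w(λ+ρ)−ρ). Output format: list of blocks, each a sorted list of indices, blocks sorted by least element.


A_3 Cartan matrix, 3 simple roots permuted; ρ=(1,1,1).

Alcove-folded reps (p=7, 9 weights, presented ϖ-order):

  λ_1 → (2, 0, 1) · λ_2 → (1, 0, 1) · λ_3 → (2, 0, 1) · λ_4 → (1, 0, 1) · λ_5 → (2, 0, 1) · λ_6 → (2, 0, 1) · λ_7 → (1, 0, 1) · λ_8 → (2, 0, 1) · λ_9 → (1, 0, 1)

The 9 indices split into 2 linkage classes (same alcove rep ⇔ same W_7-dot-orbit):

[[1, 3, 5, 6, 8], [2, 4, 7, 9]]


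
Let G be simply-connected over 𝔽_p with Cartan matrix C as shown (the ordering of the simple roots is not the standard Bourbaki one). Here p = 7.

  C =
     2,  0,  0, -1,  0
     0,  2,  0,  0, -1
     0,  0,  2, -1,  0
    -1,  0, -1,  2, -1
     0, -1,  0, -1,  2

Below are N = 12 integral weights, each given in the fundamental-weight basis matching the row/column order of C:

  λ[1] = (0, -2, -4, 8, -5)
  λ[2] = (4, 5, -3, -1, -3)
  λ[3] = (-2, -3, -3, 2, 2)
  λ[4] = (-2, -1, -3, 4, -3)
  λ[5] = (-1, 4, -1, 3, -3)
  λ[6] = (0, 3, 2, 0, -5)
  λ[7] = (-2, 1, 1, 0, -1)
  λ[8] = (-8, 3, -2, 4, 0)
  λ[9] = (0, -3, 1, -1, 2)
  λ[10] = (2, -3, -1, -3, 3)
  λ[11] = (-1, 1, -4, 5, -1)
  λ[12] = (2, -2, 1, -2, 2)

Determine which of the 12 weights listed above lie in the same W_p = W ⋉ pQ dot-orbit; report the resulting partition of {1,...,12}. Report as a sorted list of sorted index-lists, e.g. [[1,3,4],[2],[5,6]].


Type D_5, rank 5, |W|=1920; reorder rows/cols to standard.

W_7-reps of the 12 weights in Ā_7 (same 5-coord order as C):

  1: (2, 0, 0, 1, 1) · 2: (1, 2, 2, 0, 0) · 3: (1, 2, 2, 0, 1) · 4: (1, 2, 2, 0, 0) · 5: (0, 1, 0, 0, 2) · 6: (2, 0, 0, 1, 1) · 7: (1, 2, 2, 0, 0) · 8: (2, 0, 0, 1, 1) · 9: (1, 2, 2, 0, 1) · 10: (1, 2, 2, 0, 0) · 11: (1, 2, 2, 0, 1) · 12: (2, 1, 1, 1, 0)

Grouping the 12 weights by Ā_7-representative: 5 linkage classes.

[[1, 6, 8], [2, 4, 7, 10], [3, 9, 11], [5], [12]]


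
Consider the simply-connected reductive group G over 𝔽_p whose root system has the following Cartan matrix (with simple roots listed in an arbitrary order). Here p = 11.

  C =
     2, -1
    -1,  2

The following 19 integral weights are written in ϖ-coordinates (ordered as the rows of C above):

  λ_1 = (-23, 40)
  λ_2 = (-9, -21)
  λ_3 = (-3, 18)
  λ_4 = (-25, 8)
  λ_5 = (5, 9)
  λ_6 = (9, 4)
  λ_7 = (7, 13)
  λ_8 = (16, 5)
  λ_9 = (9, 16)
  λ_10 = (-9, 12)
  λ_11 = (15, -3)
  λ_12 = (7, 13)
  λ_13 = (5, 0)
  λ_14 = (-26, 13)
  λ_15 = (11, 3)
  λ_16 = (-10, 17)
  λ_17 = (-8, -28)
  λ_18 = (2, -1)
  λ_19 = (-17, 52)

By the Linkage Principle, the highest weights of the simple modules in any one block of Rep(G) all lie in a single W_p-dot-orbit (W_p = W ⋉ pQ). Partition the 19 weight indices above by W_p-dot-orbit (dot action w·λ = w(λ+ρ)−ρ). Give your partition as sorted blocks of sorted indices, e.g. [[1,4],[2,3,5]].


C ↔ A_2 under row/col permutation; |W(A_2)| = 6.

Alcove-folded reps (p=11, 19 weights, presented ϖ-order):

  [1] (3, 0);  [2] (6, 3);  [3] (6, 3);  [4] (2, 2);  [5] (1, 5);  [6] (6, 1);  [7] (3, 0);  [8] (1, 5);  [9] (1, 5);  [10] (6, 3);  [11] (6, 3);  [12] (3, 0);  [13] (6, 1);  [14] (3, 0);  [15] (6, 1);  [16] (2, 2);  [17] (6, 1);  [18] (3, 0);  [19] (2, 5)

Linkage partition of the 19 weights (6 classes, p=11):

[[1, 7, 12, 14, 18], [2, 3, 10, 11], [4, 16], [5, 8, 9], [6, 13, 15, 17], [19]]


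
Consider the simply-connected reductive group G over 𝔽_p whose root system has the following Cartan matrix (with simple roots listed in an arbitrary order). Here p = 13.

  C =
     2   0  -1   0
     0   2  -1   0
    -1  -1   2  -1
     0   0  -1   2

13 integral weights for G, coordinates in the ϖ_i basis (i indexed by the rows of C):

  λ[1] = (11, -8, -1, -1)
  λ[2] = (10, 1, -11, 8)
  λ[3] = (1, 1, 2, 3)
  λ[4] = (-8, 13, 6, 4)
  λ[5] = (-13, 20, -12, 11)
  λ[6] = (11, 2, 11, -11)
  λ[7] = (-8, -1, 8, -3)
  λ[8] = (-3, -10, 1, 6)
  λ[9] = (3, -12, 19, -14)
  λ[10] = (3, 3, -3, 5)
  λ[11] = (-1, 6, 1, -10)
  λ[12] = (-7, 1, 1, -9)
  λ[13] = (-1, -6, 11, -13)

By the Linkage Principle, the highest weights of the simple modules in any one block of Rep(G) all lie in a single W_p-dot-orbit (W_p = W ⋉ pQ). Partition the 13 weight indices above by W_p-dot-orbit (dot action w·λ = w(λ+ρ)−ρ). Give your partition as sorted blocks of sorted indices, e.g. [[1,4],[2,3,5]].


D_4 Cartan matrix, 4 simple roots permuted; ρ=(1,1,1,1).

λ_j+ρ reflected into Ā_13 (⟨·,θ^∨⟩≤13); 4-tuples as given:

  λ_1 → (5, 0, 0, 7);  λ_2 → (1, 8, 1, 1);  λ_3 → (2, 2, 2, 4);  λ_4 → (5, 0, 0, 7);  λ_5 → (1, 8, 1, 1);  λ_6 → (1, 8, 1, 1);  λ_7 → (7, 0, 0, 2);  λ_8 → (7, 0, 0, 2);  λ_9 → (7, 0, 0, 2);  λ_10 → (2, 2, 2, 4);  λ_11 → (7, 0, 0, 2);  λ_12 → (2, 2, 2, 4);  λ_13 → (5, 0, 0, 7)

Linkage partition of the 13 weights (4 classes, p=13):

[[1, 4, 13], [2, 5, 6], [3, 10, 12], [7, 8, 9, 11]]


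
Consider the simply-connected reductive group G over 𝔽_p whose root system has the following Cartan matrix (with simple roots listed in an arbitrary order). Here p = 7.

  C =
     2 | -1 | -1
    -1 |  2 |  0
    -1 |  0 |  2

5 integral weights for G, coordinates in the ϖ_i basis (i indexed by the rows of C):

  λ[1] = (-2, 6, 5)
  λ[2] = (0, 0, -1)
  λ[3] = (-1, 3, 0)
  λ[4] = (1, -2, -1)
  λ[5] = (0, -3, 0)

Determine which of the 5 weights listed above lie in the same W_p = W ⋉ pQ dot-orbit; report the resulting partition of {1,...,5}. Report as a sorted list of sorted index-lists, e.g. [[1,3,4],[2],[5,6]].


Root system A_3: the 3×3 matrix C matches after relabeling.

λ_j+ρ reflected into Ā_7 (⟨·,θ^∨⟩≤7); 3-tuples as given:

    1: (1, 1, 0)
    2: (1, 1, 0)
    3: (0, 4, 1)
    4: (1, 1, 0)
    5: (1, 1, 0)

Linkage partition of the 5 weights (2 classes, p=7):

[[1, 2, 4, 5], [3]]


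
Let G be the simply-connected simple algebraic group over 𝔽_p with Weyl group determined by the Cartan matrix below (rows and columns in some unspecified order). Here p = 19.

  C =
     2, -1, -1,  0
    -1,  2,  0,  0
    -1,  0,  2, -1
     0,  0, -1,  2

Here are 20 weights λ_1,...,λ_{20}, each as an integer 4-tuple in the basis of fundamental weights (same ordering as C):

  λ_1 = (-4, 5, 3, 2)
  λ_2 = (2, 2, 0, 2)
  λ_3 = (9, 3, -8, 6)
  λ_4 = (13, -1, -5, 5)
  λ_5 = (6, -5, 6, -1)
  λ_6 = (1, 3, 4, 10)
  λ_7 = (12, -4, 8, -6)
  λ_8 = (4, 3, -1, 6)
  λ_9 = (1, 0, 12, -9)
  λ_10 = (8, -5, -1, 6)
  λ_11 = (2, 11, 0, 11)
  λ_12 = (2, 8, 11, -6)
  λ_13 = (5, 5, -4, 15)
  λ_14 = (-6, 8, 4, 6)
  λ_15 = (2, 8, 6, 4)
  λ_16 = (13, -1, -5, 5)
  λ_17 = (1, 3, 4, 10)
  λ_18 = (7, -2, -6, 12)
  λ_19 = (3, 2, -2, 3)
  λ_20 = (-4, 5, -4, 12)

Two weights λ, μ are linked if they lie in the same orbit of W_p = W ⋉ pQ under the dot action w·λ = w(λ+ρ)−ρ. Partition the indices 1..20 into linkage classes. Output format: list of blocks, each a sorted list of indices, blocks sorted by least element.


Root system A_4: the 4×4 matrix C matches after relabeling.

Folding the 20 weights λ_j+ρ into Ā_19 (reps in the given 4-coord order):

  1: (3, 3, 1, 3)
  2: (3, 3, 1, 3)
  3: (3, 4, 7, 0)
  4: (10, 0, 4, 2)
  5: (3, 4, 7, 0)
  6: (2, 1, 5, 8)
  7: (10, 0, 4, 2)
  8: (5, 4, 0, 7)
  9: (2, 1, 5, 8)
  10: (5, 4, 0, 7)
  11: (3, 3, 1, 3)
  12: (3, 4, 7, 0)
  13: (3, 0, 3, 7)
  14: (5, 4, 0, 7)
  15: (3, 4, 7, 0)
  16: (10, 0, 4, 2)
  17: (2, 1, 5, 8)
  18: (2, 1, 5, 8)
  19: (3, 3, 1, 3)
  20: (3, 0, 3, 7)

Partition of {1..20} into 6 W_19-dot-orbits:

[[1, 2, 11, 19], [3, 5, 12, 15], [4, 7, 16], [6, 9, 17, 18], [8, 10, 14], [13, 20]]


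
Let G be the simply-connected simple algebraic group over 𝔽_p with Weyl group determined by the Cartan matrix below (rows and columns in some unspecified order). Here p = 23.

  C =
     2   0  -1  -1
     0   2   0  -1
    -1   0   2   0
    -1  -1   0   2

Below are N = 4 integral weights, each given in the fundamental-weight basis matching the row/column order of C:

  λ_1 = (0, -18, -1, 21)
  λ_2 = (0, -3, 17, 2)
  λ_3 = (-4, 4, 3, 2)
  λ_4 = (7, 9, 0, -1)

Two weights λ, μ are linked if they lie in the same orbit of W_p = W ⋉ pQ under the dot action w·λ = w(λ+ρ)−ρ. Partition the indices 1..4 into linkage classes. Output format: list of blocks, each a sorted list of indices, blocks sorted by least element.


A_4 Cartan matrix, 4 simple roots permuted; ρ=(1,1,1,1).

Folding the 4 weights λ_j+ρ into Ā_23 (reps in the given 4-coord order):

  1: (1, 17, 0, 5) · 2: (1, 2, 18, 1) · 3: (3, 5, 1, 0) · 4: (8, 10, 1, 0)

Partition of {1..4} into 4 W_23-dot-orbits:

[[1], [2], [3], [4]]


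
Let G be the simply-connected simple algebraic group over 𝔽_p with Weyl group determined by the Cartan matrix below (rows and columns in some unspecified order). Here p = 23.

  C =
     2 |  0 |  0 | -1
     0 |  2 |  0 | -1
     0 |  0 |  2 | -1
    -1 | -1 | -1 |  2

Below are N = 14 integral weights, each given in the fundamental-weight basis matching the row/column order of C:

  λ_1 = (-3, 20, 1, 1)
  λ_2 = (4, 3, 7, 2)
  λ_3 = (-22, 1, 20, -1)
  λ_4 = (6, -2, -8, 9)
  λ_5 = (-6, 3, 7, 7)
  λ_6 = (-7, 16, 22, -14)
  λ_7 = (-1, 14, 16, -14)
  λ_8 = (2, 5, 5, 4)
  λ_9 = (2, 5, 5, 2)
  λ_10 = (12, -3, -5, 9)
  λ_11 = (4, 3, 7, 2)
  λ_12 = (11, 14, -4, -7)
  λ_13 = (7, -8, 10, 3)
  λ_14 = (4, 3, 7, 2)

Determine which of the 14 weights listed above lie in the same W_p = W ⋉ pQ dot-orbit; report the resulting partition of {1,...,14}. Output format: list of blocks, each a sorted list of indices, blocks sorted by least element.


Cartan matrix: type D_4 (|W|=192); un-permuting the 4 rows.

W_23-reps of the 14 weights in Ā_23 (same 4-coord order as C):

  λ_1+ρ ↦ (0, 19, 0, 2);  λ_2+ρ ↦ (5, 4, 8, 3);  λ_3+ρ ↦ (0, 19, 0, 2);  λ_4+ρ ↦ (7, 1, 7, 2);  λ_5+ρ ↦ (5, 4, 8, 3);  λ_6+ρ ↦ (13, 2, 4, 0);  λ_7+ρ ↦ (13, 2, 4, 0);  λ_8+ρ ↦ (3, 6, 6, 3);  λ_9+ρ ↦ (3, 6, 6, 3);  λ_10+ρ ↦ (13, 2, 4, 0);  λ_11+ρ ↦ (5, 4, 8, 3);  λ_12+ρ ↦ (3, 6, 6, 3);  λ_13+ρ ↦ (5, 4, 8, 3);  λ_14+ρ ↦ (5, 4, 8, 3)

Grouping the 14 weights by Ā_23-representative: 5 linkage classes.

[[1, 3], [2, 5, 11, 13, 14], [4], [6, 7, 10], [8, 9, 12]]


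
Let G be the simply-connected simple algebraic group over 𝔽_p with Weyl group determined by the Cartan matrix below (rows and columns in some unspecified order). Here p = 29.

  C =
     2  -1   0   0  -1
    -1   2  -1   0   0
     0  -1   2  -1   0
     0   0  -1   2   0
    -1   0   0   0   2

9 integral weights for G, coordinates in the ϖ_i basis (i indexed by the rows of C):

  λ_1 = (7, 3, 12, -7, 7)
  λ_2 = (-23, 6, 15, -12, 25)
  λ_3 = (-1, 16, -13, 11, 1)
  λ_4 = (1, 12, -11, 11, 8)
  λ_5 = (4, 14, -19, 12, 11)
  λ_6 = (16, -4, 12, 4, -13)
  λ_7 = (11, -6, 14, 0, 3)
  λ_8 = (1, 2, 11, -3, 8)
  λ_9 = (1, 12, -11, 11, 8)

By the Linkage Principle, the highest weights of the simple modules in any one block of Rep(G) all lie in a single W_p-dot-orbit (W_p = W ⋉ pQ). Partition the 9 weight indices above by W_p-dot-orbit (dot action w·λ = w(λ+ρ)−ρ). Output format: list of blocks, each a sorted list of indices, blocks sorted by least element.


Root system A_5: the 5×5 matrix C matches after relabeling.

W_29-reps of the 9 weights in Ā_29 (same 5-coord order as C):

  λ_1 → (8, 4, 7, 2, 4);  λ_2 → (7, 5, 10, 1, 4);  λ_3 → (0, 5, 12, 0, 2);  λ_4 → (2, 3, 10, 2, 9);  λ_5 → (2, 3, 10, 2, 9);  λ_6 → (2, 3, 10, 2, 9);  λ_7 → (7, 5, 10, 1, 4);  λ_8 → (2, 3, 10, 2, 9);  λ_9 → (2, 3, 10, 2, 9)

Partition of {1..9} into 4 W_29-dot-orbits:

[[1], [2, 7], [3], [4, 5, 6, 8, 9]]


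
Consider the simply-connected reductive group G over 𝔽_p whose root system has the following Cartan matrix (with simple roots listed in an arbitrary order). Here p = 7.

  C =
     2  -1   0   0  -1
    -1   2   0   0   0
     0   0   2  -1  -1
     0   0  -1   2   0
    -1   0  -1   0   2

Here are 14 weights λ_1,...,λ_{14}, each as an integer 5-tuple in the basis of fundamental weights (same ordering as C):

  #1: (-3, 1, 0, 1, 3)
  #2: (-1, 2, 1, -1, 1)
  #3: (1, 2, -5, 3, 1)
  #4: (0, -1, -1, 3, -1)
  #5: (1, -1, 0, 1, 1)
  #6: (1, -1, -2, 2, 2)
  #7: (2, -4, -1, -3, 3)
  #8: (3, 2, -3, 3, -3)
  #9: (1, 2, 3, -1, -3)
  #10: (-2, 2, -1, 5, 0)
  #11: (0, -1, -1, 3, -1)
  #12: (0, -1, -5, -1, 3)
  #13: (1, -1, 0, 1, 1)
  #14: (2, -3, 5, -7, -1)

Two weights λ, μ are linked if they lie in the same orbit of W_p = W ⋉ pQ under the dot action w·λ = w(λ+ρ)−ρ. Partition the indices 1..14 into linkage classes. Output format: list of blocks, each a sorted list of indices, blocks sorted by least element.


Type A_5, rank 5, |W|=720; reorder rows/cols to standard.

Ā_7 reps of the 14 weights (A_5, coords as presented):

  λ_1 → (2, 0, 1, 2, 2)
  λ_2 → (0, 3, 2, 0, 2)
  λ_3 → (0, 3, 2, 0, 2)
  λ_4 → (1, 0, 0, 4, 0)
  λ_5 → (2, 0, 1, 2, 2)
  λ_6 → (2, 0, 1, 2, 2)
  λ_7 → (0, 3, 2, 0, 2)
  λ_8 → (0, 3, 2, 0, 2)
  λ_9 → (0, 3, 2, 0, 2)
  λ_10 → (1, 0, 0, 4, 0)
  λ_11 → (1, 0, 0, 4, 0)
  λ_12 → (1, 0, 0, 4, 0)
  λ_13 → (2, 0, 1, 2, 2)
  λ_14 → (1, 0, 0, 4, 0)

Partition of {1..14} into 3 W_7-dot-orbits:

[[1, 5, 6, 13], [2, 3, 7, 8, 9], [4, 10, 11, 12, 14]]


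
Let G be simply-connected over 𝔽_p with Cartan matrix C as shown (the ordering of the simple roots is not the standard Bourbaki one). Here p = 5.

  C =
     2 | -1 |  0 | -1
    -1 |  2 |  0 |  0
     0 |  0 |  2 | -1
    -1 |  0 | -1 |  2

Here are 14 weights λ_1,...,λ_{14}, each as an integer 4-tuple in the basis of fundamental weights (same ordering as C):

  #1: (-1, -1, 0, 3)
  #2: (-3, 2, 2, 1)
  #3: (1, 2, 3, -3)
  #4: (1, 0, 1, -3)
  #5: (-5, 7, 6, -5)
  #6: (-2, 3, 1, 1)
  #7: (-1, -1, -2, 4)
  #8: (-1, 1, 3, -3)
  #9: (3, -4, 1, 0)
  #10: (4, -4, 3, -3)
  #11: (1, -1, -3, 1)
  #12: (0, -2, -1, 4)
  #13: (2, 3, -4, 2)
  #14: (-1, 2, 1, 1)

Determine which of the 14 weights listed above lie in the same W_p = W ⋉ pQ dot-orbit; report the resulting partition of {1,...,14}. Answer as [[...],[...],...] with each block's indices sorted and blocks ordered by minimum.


A_4 Cartan matrix, 4 simple roots permuted; ρ=(1,1,1,1).

Folding the 14 weights λ_j+ρ into Ā_5 (reps in the given 4-coord order):

  λ_1 → (0, 0, 1, 4) · λ_2 → (2, 0, 2, 0) · λ_3 → (0, 1, 0, 2) · λ_4 → (0, 1, 0, 2) · λ_5 → (1, 1, 0, 1) · λ_6 → (1, 1, 0, 1) · λ_7 → (0, 0, 1, 4) · λ_8 → (2, 0, 2, 0) · λ_9 → (1, 1, 0, 1) · λ_10 → (0, 1, 0, 2) · λ_11 → (2, 0, 2, 0) · λ_12 → (0, 0, 1, 4) · λ_13 → (0, 1, 0, 2) · λ_14 → (0, 1, 0, 2)

Partition of {1..14} into 4 W_5-dot-orbits:

[[1, 7, 12], [2, 8, 11], [3, 4, 10, 13, 14], [5, 6, 9]]


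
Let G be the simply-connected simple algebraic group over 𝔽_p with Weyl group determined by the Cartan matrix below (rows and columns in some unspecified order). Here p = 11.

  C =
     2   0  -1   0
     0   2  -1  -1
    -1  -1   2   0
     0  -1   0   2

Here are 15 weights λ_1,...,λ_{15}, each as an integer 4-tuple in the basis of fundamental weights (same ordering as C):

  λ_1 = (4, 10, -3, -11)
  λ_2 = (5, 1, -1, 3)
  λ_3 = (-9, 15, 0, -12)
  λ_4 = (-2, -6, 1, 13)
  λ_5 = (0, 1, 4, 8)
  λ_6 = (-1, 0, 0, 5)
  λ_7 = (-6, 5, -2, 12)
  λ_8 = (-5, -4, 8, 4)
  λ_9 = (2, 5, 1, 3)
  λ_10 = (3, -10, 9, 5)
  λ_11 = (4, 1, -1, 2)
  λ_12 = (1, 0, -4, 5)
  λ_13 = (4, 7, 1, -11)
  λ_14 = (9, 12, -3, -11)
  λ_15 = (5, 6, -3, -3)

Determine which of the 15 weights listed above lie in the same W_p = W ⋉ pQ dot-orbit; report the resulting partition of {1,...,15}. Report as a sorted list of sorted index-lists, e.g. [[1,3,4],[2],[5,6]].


Cartan matrix: type A_4 (|W|=120); un-permuting the 4 rows.

Each λ_j+ρ reduced to Ā_11; 4-tuples below use C's row order:

  λ_1+ρ ↦ (0, 1, 1, 6);  λ_2+ρ ↦ (5, 2, 0, 3);  λ_3+ρ ↦ (5, 2, 0, 3);  λ_4+ρ ↦ (0, 1, 1, 6);  λ_5+ρ ↦ (5, 2, 0, 3);  λ_6+ρ ↦ (0, 1, 1, 6);  λ_7+ρ ↦ (5, 2, 0, 3);  λ_8+ρ ↦ (4, 3, 2, 2);  λ_9+ρ ↦ (1, 6, 1, 0);  λ_10+ρ ↦ (1, 6, 1, 0);  λ_11+ρ ↦ (5, 2, 0, 3);  λ_12+ρ ↦ (1, 2, 0, 4);  λ_13+ρ ↦ (1, 2, 0, 4);  λ_14+ρ ↦ (2, 1, 0, 0);  λ_15+ρ ↦ (4, 3, 2, 2)

Grouping the 15 weights by Ā_11-representative: 6 linkage classes.

[[1, 4, 6], [2, 3, 5, 7, 11], [8, 15], [9, 10], [12, 13], [14]]


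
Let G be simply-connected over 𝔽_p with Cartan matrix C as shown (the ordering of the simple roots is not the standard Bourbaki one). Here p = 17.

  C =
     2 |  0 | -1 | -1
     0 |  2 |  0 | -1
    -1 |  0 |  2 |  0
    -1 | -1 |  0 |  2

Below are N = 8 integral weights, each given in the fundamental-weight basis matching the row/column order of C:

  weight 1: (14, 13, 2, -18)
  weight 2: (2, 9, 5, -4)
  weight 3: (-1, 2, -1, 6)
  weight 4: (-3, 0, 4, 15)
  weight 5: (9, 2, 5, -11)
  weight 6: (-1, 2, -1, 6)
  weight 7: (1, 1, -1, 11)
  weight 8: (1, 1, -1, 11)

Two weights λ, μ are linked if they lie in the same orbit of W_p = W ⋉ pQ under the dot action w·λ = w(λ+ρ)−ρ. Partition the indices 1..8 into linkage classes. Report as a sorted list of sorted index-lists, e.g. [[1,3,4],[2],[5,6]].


C ↔ A_4 under row/col permutation; |W(A_4)| = 120.

Alcove-folded reps (p=17, 8 weights, presented ϖ-order):

  [1] (2, 2, 0, 12) · [2] (0, 7, 6, 3) · [3] (0, 3, 0, 7) · [4] (2, 2, 0, 12) · [5] (0, 7, 6, 3) · [6] (0, 3, 0, 7) · [7] (2, 2, 0, 12) · [8] (2, 2, 0, 12)

The 8 indices split into 3 linkage classes (same alcove rep ⇔ same W_17-dot-orbit):

[[1, 4, 7, 8], [2, 5], [3, 6]]


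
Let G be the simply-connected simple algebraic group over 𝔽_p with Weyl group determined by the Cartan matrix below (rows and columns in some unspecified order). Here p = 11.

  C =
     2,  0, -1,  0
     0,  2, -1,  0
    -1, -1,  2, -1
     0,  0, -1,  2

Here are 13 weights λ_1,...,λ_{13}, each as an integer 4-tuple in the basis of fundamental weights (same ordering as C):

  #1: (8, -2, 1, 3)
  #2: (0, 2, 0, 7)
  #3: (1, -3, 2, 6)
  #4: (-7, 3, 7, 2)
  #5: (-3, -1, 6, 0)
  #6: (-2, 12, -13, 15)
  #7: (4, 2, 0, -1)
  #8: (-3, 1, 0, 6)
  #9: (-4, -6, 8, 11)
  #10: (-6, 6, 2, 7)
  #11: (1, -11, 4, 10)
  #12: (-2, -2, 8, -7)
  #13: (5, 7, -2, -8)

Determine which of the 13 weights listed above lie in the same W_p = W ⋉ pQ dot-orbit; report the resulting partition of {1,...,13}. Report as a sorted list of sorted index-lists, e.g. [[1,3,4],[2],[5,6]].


C ↔ D_4 under row/col permutation; |W(D_4)| = 192.

Ā_11 reps of the 13 weights (D_4, coords as presented):

    λ_1 → (5, 3, 1, 0)
    λ_2 → (1, 1, 1, 6)
    λ_3 → (1, 1, 1, 6)
    λ_4 → (2, 0, 3, 1)
    λ_5 → (2, 0, 3, 1)
    λ_6 → (5, 3, 1, 0)
    λ_7 → (5, 3, 1, 0)
    λ_8 → (1, 1, 1, 6)
    λ_9 → (5, 3, 1, 0)
    λ_10 → (2, 0, 3, 1)
    λ_11 → (2, 0, 3, 1)
    λ_12 → (1, 1, 1, 6)
    λ_13 → (2, 0, 3, 1)

The 13 indices split into 3 linkage classes (same alcove rep ⇔ same W_11-dot-orbit):

[[1, 6, 7, 9], [2, 3, 8, 12], [4, 5, 10, 11, 13]]


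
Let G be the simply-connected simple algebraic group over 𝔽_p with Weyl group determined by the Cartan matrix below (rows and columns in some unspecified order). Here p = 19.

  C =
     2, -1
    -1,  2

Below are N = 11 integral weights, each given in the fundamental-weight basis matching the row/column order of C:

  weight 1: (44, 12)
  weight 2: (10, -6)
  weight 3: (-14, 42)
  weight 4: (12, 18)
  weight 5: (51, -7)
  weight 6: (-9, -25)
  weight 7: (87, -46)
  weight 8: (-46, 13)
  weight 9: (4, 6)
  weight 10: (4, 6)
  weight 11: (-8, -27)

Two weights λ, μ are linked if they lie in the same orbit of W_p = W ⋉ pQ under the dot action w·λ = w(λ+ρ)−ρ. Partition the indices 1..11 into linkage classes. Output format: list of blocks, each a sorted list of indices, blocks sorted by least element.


Type A_2, rank 2, |W|=6; reorder rows/cols to standard.

Folding the 11 weights λ_j+ρ into Ā_19 (reps in the given 2-coord order):

  1: (12, 1);  2: (6, 5);  3: (6, 5);  4: (0, 6);  5: (6, 5);  6: (6, 5);  7: (5, 7);  8: (5, 7);  9: (5, 7);  10: (5, 7);  11: (5, 7)

These 11 weights hit 4 W_19-dot-orbits; sizes (1, 4, 1, 5):

[[1], [2, 3, 5, 6], [4], [7, 8, 9, 10, 11]]


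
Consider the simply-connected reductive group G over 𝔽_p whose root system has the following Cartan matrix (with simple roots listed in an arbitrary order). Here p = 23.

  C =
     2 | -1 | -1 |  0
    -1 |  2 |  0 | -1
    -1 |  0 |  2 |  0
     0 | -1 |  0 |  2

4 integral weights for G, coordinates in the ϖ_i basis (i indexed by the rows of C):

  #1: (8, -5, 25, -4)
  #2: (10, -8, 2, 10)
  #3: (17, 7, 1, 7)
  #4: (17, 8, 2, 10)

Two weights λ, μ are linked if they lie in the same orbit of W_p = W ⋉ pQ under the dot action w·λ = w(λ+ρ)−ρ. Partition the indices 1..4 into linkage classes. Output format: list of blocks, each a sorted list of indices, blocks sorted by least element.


Cartan matrix: type A_4 (|W|=120); un-permuting the 4 rows.

Folding the 4 weights λ_j+ρ into Ā_23 (reps in the given 4-coord order):

  λ_1+ρ ↦ (3, 2, 11, 3) · λ_2+ρ ↦ (4, 7, 3, 4) · λ_3+ρ ↦ (7, 3, 8, 2) · λ_4+ρ ↦ (3, 2, 11, 3)

Grouping the 4 weights by Ā_23-representative: 3 linkage classes.

[[1, 4], [2], [3]]


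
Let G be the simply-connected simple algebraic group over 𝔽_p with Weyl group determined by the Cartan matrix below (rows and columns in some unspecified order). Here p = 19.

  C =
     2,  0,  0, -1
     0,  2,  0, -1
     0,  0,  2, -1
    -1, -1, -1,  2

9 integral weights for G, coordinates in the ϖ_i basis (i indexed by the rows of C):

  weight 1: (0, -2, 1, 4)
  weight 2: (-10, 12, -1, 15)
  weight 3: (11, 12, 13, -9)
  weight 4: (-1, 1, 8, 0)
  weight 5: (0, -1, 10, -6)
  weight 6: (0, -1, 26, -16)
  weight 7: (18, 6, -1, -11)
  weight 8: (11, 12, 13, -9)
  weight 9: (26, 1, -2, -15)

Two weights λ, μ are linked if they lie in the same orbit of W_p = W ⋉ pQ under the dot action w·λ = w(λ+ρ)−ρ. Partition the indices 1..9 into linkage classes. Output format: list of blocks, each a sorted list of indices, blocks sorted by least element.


D_4 Cartan matrix, 4 simple roots permuted; ρ=(1,1,1,1).

W_19-reps of the 9 weights in Ā_19 (same 4-coord order as C):

    λ_1 → (1, 1, 2, 4)
    λ_2 → (0, 2, 9, 1)
    λ_3 → (0, 1, 2, 4)
    λ_4 → (0, 2, 9, 1)
    λ_5 → (0, 1, 2, 4)
    λ_6 → (0, 1, 2, 4)
    λ_7 → (6, 0, 7, 3)
    λ_8 → (0, 1, 2, 4)
    λ_9 → (0, 1, 2, 4)

Grouping the 9 weights by Ā_19-representative: 4 linkage classes.

[[1], [2, 4], [3, 5, 6, 8, 9], [7]]


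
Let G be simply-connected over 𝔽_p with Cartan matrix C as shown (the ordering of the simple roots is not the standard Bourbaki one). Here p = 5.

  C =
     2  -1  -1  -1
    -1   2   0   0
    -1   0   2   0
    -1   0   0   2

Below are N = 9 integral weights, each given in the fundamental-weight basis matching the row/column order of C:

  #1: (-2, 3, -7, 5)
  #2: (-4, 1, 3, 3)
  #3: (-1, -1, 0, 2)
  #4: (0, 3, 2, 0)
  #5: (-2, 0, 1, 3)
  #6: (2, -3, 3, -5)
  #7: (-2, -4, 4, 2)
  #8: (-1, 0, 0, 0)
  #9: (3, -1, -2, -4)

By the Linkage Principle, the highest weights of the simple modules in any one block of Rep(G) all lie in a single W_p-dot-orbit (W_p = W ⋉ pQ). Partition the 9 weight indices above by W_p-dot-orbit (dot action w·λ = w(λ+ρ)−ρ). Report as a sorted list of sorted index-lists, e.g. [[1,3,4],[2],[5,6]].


Type D_4, rank 4, |W|=192; reorder rows/cols to standard.

Alcove-folded reps (p=5, 9 weights, presented ϖ-order):

  [1] (0, 1, 1, 1);  [2] (0, 1, 1, 1);  [3] (0, 0, 1, 3);  [4] (0, 0, 1, 3);  [5] (0, 0, 1, 3);  [6] (0, 1, 1, 1);  [7] (0, 1, 1, 1);  [8] (0, 1, 1, 1);  [9] (0, 0, 1, 3)

Grouping the 9 weights by Ā_5-representative: 2 linkage classes.

[[1, 2, 6, 7, 8], [3, 4, 5, 9]]


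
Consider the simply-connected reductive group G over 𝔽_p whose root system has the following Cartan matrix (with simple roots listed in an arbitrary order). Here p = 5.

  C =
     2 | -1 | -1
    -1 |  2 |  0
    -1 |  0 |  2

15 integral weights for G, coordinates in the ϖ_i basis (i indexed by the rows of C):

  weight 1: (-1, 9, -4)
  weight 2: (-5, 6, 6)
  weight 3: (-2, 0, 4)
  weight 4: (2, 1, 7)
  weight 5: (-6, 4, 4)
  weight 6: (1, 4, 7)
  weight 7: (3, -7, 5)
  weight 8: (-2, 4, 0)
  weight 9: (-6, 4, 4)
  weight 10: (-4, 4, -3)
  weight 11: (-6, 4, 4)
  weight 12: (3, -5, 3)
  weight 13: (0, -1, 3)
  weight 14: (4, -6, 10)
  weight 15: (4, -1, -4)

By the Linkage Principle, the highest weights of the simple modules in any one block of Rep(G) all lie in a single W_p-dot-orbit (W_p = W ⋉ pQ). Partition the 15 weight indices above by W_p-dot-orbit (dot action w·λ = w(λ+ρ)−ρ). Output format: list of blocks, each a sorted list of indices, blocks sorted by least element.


Type A_3, rank 3, |W|=24; reorder rows/cols to standard.

Folding the 15 weights λ_j+ρ into Ā_5 (reps in the given 3-coord order):

  λ_1 → (2, 0, 3) · λ_2 → (0, 2, 2) · λ_3 → (1, 0, 4) · λ_4 → (0, 2, 2) · λ_5 → (5, 0, 0) · λ_6 → (2, 0, 3) · λ_7 → (0, 1, 1) · λ_8 → (1, 4, 0) · λ_9 → (5, 0, 0) · λ_10 → (2, 0, 3) · λ_11 → (5, 0, 0) · λ_12 → (0, 1, 1) · λ_13 → (1, 0, 4) · λ_14 → (1, 0, 4) · λ_15 → (2, 0, 3)

The 15 indices split into 6 linkage classes (same alcove rep ⇔ same W_5-dot-orbit):

[[1, 6, 10, 15], [2, 4], [3, 13, 14], [5, 9, 11], [7, 12], [8]]


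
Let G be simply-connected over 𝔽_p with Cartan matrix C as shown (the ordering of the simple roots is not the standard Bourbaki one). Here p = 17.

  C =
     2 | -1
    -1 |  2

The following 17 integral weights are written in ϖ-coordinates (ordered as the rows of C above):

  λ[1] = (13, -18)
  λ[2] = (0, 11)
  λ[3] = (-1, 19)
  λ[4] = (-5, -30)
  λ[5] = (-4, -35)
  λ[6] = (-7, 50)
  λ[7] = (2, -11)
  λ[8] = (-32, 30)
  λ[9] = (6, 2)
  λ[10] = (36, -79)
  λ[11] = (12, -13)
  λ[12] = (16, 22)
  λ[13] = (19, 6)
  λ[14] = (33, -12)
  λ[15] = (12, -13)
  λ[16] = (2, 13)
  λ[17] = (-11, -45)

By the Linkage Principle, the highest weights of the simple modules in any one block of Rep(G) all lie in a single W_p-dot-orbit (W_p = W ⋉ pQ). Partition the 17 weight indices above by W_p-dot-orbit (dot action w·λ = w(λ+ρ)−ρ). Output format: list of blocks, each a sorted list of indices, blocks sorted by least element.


C ↔ A_2 under row/col permutation; |W(A_2)| = 6.

W_17-reps of the 17 weights in Ā_17 (same 2-coord order as C):

  λ_1+ρ ↦ (3, 14)
  λ_2+ρ ↦ (1, 12)
  λ_3+ρ ↦ (3, 14)
  λ_4+ρ ↦ (1, 12)
  λ_5+ρ ↦ (3, 14)
  λ_6+ρ ↦ (0, 6)
  λ_7+ρ ↦ (7, 3)
  λ_8+ρ ↦ (3, 14)
  λ_9+ρ ↦ (7, 3)
  λ_10+ρ ↦ (7, 3)
  λ_11+ρ ↦ (1, 12)
  λ_12+ρ ↦ (0, 6)
  λ_13+ρ ↦ (7, 3)
  λ_14+ρ ↦ (0, 6)
  λ_15+ρ ↦ (1, 12)
  λ_16+ρ ↦ (3, 14)
  λ_17+ρ ↦ (7, 3)

The 17 indices split into 4 linkage classes (same alcove rep ⇔ same W_17-dot-orbit):

[[1, 3, 5, 8, 16], [2, 4, 11, 15], [6, 12, 14], [7, 9, 10, 13, 17]]


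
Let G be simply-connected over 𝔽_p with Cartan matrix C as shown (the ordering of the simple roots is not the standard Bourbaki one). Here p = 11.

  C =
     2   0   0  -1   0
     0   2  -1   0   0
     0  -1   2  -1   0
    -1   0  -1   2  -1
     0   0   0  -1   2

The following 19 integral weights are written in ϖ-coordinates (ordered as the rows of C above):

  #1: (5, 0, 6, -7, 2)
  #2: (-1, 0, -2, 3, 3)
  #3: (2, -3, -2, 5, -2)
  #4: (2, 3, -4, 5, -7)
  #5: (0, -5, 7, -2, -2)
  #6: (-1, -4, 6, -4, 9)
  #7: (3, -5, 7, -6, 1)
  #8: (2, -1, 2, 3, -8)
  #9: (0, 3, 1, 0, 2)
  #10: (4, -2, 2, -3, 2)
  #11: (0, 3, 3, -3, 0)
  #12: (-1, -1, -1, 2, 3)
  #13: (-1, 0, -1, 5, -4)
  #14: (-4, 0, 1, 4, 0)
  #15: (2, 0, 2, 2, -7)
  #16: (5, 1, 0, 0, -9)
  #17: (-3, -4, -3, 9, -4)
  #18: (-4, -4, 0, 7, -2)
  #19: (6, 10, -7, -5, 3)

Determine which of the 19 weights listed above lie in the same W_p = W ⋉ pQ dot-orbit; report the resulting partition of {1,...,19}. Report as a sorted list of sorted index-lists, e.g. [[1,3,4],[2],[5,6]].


Cartan matrix: type D_5 (|W|=1920); un-permuting the 5 rows.

Ā_11 reps of the 19 weights (D_5, coords as presented):

  [1] (0, 1, 0, 3, 3) · [2] (0, 0, 0, 3, 4) · [3] (3, 1, 0, 2, 1) · [4] (0, 1, 0, 3, 3) · [5] (1, 4, 2, 0, 1) · [6] (0, 0, 0, 3, 4) · [7] (1, 3, 1, 0, 3) · [8] (0, 0, 0, 3, 4) · [9] (1, 3, 1, 0, 3) · [10] (3, 1, 0, 2, 1) · [11] (1, 4, 2, 0, 1) · [12] (0, 0, 0, 3, 4) · [13] (0, 1, 0, 3, 3) · [14] (3, 1, 0, 2, 1) · [15] (0, 1, 0, 3, 3) · [16] (1, 4, 2, 0, 1) · [17] (2, 2, 1, 0, 3) · [18] (3, 1, 0, 2, 1) · [19] (0, 1, 0, 3, 3)

6 distinct reps among the 19 weights ⇒ 6 W_11-linkage classes:

[[1, 4, 13, 15, 19], [2, 6, 8, 12], [3, 10, 14, 18], [5, 11, 16], [7, 9], [17]]


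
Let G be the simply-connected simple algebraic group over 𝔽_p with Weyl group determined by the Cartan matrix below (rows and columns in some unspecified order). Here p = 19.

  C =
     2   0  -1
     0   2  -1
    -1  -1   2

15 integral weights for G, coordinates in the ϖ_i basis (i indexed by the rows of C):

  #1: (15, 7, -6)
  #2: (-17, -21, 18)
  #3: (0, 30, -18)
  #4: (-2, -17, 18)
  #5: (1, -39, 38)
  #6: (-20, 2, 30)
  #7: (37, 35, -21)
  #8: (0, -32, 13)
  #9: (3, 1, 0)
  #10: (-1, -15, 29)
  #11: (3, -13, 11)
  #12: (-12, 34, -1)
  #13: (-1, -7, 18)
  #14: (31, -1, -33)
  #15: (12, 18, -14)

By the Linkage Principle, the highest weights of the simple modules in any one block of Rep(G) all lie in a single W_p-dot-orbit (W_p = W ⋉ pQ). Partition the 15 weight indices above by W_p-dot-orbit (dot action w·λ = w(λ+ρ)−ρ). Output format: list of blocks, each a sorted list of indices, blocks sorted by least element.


Root system A_3: the 3×3 matrix C matches after relabeling.

Each λ_j+ρ reduced to Ā_19; 3-tuples below use C's row order:

  λ_1 → (11, 3, 5) · λ_2 → (0, 2, 16) · λ_3 → (4, 2, 1) · λ_4 → (1, 16, 2) · λ_5 → (0, 2, 16) · λ_6 → (4, 12, 0) · λ_7 → (0, 2, 16) · λ_8 → (4, 2, 1) · λ_9 → (4, 2, 1) · λ_10 → (11, 3, 5) · λ_11 → (4, 12, 0) · λ_12 → (11, 3, 5) · λ_13 → (0, 6, 13) · λ_14 → (0, 6, 13) · λ_15 → (0, 6, 13)

The 15 indices split into 6 linkage classes (same alcove rep ⇔ same W_19-dot-orbit):

[[1, 10, 12], [2, 5, 7], [3, 8, 9], [4], [6, 11], [13, 14, 15]]


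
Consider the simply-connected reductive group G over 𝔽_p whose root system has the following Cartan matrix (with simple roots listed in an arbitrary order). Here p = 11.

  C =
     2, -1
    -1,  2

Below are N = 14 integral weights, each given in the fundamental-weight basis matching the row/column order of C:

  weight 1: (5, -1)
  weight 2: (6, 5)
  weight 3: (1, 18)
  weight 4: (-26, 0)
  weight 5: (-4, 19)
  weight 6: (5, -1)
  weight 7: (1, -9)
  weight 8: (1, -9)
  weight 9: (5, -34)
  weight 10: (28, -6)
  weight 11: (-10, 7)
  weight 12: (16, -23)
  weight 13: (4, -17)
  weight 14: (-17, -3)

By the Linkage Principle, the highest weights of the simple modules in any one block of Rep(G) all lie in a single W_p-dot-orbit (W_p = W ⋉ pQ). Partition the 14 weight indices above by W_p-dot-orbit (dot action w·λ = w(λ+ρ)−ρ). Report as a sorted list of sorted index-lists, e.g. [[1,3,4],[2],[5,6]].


Cartan matrix: type A_2 (|W|=6); un-permuting the 2 rows.

Alcove-folded reps (p=11, 14 weights, presented ϖ-order):

  1: (6, 0)
  2: (5, 4)
  3: (8, 1)
  4: (8, 1)
  5: (6, 2)
  6: (6, 0)
  7: (6, 2)
  8: (6, 2)
  9: (6, 0)
  10: (5, 4)
  11: (8, 1)
  12: (6, 0)
  13: (6, 0)
  14: (5, 4)

4 distinct reps among the 14 weights ⇒ 4 W_11-linkage classes:

[[1, 6, 9, 12, 13], [2, 10, 14], [3, 4, 11], [5, 7, 8]]


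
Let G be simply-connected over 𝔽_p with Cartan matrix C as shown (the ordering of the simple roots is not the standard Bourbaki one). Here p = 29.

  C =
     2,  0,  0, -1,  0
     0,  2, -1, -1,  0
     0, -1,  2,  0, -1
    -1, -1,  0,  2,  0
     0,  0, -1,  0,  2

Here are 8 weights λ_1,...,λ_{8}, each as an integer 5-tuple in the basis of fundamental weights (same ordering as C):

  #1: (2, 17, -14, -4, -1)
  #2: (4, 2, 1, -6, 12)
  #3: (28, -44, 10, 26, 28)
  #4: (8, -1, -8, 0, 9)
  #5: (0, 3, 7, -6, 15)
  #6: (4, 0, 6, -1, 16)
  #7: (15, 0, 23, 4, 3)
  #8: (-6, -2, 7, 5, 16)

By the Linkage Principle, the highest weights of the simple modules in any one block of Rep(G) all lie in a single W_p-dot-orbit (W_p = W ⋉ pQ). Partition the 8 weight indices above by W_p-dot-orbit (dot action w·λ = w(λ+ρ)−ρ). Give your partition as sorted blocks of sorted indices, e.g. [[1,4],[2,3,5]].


Type A_5, rank 5, |W|=720; reorder rows/cols to standard.

Alcove-folded reps (p=29, 8 weights, presented ϖ-order):

  [1] (0, 2, 0, 3, 13)
  [2] (0, 2, 0, 3, 13)
  [3] (0, 2, 0, 3, 13)
  [4] (3, 1, 0, 6, 3)
  [5] (4, 1, 7, 0, 16)
  [6] (4, 1, 7, 0, 16)
  [7] (4, 1, 7, 0, 16)
  [8] (4, 1, 7, 0, 16)

The 8 indices split into 3 linkage classes (same alcove rep ⇔ same W_29-dot-orbit):

[[1, 2, 3], [4], [5, 6, 7, 8]]


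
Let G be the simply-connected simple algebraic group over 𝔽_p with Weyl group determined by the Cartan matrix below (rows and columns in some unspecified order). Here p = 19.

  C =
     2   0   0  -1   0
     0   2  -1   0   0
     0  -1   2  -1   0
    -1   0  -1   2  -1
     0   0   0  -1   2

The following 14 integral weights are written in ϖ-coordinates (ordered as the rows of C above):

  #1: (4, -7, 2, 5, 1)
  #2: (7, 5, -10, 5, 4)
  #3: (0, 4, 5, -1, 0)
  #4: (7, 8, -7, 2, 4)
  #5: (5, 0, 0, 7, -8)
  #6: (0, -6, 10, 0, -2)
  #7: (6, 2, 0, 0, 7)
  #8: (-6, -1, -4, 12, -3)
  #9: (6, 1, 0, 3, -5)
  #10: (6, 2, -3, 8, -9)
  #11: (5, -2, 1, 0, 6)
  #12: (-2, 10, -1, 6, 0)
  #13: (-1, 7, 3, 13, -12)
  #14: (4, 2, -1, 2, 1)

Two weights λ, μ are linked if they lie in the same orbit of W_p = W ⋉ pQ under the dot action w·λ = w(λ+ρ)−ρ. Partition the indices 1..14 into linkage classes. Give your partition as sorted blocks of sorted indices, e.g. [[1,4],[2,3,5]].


Root system D_5: the 5×5 matrix C matches after relabeling.

Each λ_j+ρ reduced to Ā_19; 5-tuples below use C's row order:

  [1] (5, 3, 0, 3, 2);  [2] (5, 3, 0, 3, 2);  [3] (1, 5, 6, 0, 1);  [4] (5, 3, 0, 3, 2);  [5] (6, 1, 1, 1, 7);  [6] (1, 5, 6, 0, 1);  [7] (6, 1, 1, 1, 7);  [8] (5, 3, 0, 3, 2);  [9] (7, 2, 1, 0, 4);  [10] (6, 1, 1, 1, 7);  [11] (6, 1, 1, 1, 7);  [12] (1, 5, 6, 0, 1);  [13] (7, 2, 1, 0, 4);  [14] (5, 3, 0, 3, 2)

Grouping the 14 weights by Ā_19-representative: 4 linkage classes.

[[1, 2, 4, 8, 14], [3, 6, 12], [5, 7, 10, 11], [9, 13]]


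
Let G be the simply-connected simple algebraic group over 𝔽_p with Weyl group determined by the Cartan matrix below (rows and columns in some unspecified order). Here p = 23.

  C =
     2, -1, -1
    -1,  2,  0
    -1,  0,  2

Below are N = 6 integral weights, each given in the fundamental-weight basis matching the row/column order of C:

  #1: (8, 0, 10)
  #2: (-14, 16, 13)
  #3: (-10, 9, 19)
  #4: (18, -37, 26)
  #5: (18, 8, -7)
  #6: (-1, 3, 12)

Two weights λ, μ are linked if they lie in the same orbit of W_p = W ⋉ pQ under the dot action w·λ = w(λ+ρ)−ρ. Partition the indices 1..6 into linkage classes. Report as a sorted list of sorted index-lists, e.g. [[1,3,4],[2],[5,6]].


Dynkin diagram of C (from the 4 off-diagonal −1 entries): A_3.

Ā_23 reps of the 6 weights (A_3, coords as presented):

  [1] (9, 1, 11);  [2] (13, 4, 1);  [3] (9, 1, 11);  [4] (0, 4, 13);  [5] (13, 4, 1);  [6] (0, 4, 13)

Linkage partition of the 6 weights (3 classes, p=23):

[[1, 3], [2, 5], [4, 6]]


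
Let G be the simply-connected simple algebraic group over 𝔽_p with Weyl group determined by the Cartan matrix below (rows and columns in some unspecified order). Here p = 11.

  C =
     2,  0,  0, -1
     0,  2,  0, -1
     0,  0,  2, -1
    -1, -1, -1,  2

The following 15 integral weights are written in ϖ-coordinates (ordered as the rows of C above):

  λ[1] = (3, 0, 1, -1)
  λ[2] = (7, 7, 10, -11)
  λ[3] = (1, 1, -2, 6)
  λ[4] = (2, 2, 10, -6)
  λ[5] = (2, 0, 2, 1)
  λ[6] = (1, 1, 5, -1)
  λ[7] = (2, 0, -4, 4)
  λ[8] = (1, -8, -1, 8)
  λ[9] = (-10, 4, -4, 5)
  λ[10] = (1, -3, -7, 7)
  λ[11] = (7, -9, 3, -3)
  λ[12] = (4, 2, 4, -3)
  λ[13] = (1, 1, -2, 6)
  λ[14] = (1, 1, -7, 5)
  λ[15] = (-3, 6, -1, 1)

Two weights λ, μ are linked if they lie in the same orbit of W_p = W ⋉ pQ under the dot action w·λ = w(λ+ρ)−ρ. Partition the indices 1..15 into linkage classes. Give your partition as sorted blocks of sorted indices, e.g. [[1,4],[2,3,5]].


Root system D_4: the 4×4 matrix C matches after relabeling.

Each λ_j+ρ reduced to Ā_11; 4-tuples below use C's row order:

  [1] (4, 1, 2, 0) · [2] (2, 2, 1, 0) · [3] (2, 2, 1, 0) · [4] (2, 2, 6, 0) · [5] (3, 1, 3, 2) · [6] (2, 2, 6, 0) · [7] (3, 1, 3, 2) · [8] (2, 7, 0, 0) · [9] (3, 1, 3, 2) · [10] (2, 2, 6, 0) · [11] (2, 2, 6, 0) · [12] (3, 1, 3, 2) · [13] (2, 2, 1, 0) · [14] (2, 2, 6, 0) · [15] (2, 7, 0, 0)

The 15 indices split into 5 linkage classes (same alcove rep ⇔ same W_11-dot-orbit):

[[1], [2, 3, 13], [4, 6, 10, 11, 14], [5, 7, 9, 12], [8, 15]]


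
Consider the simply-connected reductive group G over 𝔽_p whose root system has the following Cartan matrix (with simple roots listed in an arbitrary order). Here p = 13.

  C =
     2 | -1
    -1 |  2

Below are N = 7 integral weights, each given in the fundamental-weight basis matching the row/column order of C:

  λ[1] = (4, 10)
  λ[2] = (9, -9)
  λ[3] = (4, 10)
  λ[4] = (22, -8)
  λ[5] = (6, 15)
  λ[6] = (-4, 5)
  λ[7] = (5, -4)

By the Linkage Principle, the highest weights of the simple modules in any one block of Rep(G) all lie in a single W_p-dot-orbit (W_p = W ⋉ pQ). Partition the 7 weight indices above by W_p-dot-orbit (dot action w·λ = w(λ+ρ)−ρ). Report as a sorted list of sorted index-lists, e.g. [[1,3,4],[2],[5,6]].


Cartan matrix: type A_2 (|W|=6); un-permuting the 2 rows.

Alcove-folded reps (p=13, 7 weights, presented ϖ-order):

  1: (2, 8);  2: (2, 8);  3: (2, 8);  4: (3, 3);  5: (3, 3);  6: (3, 3);  7: (3, 3)

2 distinct reps among the 7 weights ⇒ 2 W_13-linkage classes:

[[1, 2, 3], [4, 5, 6, 7]]


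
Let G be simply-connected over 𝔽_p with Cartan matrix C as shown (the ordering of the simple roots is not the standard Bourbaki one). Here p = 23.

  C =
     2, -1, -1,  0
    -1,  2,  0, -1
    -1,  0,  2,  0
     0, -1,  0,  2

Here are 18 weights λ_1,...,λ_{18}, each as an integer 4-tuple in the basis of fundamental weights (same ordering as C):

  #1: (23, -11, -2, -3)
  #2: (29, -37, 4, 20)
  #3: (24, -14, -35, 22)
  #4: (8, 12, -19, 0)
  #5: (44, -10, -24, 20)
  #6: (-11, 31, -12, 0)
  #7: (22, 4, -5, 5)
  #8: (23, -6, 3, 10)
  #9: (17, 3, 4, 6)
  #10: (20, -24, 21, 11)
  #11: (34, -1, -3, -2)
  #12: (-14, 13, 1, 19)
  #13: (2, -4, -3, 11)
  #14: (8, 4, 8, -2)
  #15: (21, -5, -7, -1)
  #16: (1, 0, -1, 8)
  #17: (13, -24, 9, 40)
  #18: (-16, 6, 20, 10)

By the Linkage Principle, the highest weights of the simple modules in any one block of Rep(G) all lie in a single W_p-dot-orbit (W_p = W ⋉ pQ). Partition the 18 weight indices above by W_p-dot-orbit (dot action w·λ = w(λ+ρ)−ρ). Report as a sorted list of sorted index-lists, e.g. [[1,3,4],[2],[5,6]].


Cartan matrix: type A_4 (|W|=120); un-permuting the 4 rows.

W_23-reps of the 18 weights in Ā_23 (same 4-coord order as C):

  [1] (11, 2, 0, 9) · [2] (7, 8, 5, 2) · [3] (11, 2, 0, 9) · [4] (9, 4, 9, 1) · [5] (11, 2, 0, 9) · [6] (11, 2, 0, 9) · [7] (12, 0, 6, 4) · [8] (12, 0, 6, 4) · [9] (12, 0, 6, 4) · [10] (2, 1, 0, 9) · [11] (11, 2, 0, 9) · [12] (2, 1, 0, 9) · [13] (2, 1, 0, 9) · [14] (9, 4, 9, 1) · [15] (12, 0, 6, 4) · [16] (2, 1, 0, 9) · [17] (9, 4, 9, 1) · [18] (7, 8, 5, 2)

Grouping the 18 weights by Ā_23-representative: 5 linkage classes.

[[1, 3, 5, 6, 11], [2, 18], [4, 14, 17], [7, 8, 9, 15], [10, 12, 13, 16]]
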